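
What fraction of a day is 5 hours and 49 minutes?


0.2424 (24.24%)

Total minutes: 5×60 + 49 = 349
Day = 24×60 = 1440 minutes
Fraction = 349/1440 ≈ 0.2424
As a percentage: 349/1440 × 100 ≈ 24.24%


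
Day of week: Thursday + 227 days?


Start: Thursday (index 3)
(3 + 227) mod 7
= 230 mod 7
= 6
Index 6 → Sunday

Sunday


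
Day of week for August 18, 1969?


Zeller's congruence:
q=18, m=8, k=69, j=19
h = (18 + ⌊13×9/5⌋ + 69 + ⌊69/4⌋ + ⌊19/4⌋ - 2×19) mod 7
= (18 + 23 + 69 + 17 + 4 - 38) mod 7
= 93 mod 7 = 2
h=2 → Monday

Monday


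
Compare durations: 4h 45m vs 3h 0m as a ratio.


Duration 1: 285 minutes
Duration 2: 180 minutes
Ratio = 285:180
GCD = 15
Simplified = 19:12
As a decimal: 19/12 ≈ 1.58

19:12 (1.58)


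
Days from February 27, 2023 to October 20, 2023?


235 days

From February 27, 2023 to October 20, 2023
Rest of February 2023: 28 - 27 = 1
Full months: March 31, April 30, May 31, June 30, July 31, August 31, September 30
Days into October 2023: 20
Total = 1 + 31 + 30 + 31 + 30 + 31 + 31 + 30 + 20 = 235 days


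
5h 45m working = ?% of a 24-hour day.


24.0%

Time: 345 minutes
Day: 1440 minutes
Percentage = (345/1440) × 100 ≈ 24.0%


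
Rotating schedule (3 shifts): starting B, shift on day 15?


Shift A

Shifts: A, B, C
Start: B (index 1)
Day 15: (1 + 15 - 1) mod 3
= 15 mod 3
= 0
Index 0 → shift A


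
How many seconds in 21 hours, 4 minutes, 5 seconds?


Hours: 21 × 3600 = 75600
Minutes: 4 × 60 = 240
Seconds: 5
Total = 75600 + 240 + 5 = 75845

75845 seconds


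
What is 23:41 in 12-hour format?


Hour: 23
23 - 12 = 11 → PM

11:41 PM


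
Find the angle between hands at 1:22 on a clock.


Hour hand = 1×30 + 22×0.5 = 41.0°
Minute hand = 22×6 = 132°
Difference = |41.0 - 132| = 91.0°

91.0°


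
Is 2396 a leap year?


Rules: divisible by 4 AND (not by 100 OR by 400)
2396 ÷ 4 = 599 exactly → divisible by 4
2396 ÷ 100 = 23 remainder 96 → not divisible by 100
Divisible by 4 but not by 100 → leap year

Yes


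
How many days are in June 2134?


30 days

Month: June (month 6)
June has 30 days


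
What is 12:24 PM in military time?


Input: 12:24 PM
12 PM → 12 (noon)

12:24


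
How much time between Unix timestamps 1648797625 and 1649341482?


543857 seconds (151.1 hours / 6.29 days)

Difference = 1649341482 - 1648797625 = 543857 seconds
In hours: 543857 / 3600 ≈ 151.1
In days: 543857 / 86400 ≈ 6.29


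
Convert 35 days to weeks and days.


Weeks: 35 ÷ 7 = 5 remainder 0

5 weeks 0 days


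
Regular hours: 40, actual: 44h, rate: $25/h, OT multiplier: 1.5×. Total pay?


$1150.00

Regular: 40h × $25 = $1000.00
Overtime: 44 - 40 = 4h
OT pay: 4h × $25 × 1.5 = $150.00
Total = $1000.00 + $150.00 = $1150.00


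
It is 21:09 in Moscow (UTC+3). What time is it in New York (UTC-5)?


13:09

Time difference = UTC-5 - UTC+3 = -8 hours
New hour = (21 -8) mod 24
= 13 mod 24 = 13
Minutes unchanged → 13:09


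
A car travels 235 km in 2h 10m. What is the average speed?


Distance: 235 km
Time: 2h 10m = 130 min = 130/60 = 13/6 hours
Speed = 235 ÷ (13/6) = 235 × 6 / 13 = 1410/13 ≈ 108.5 km/h

108.5 km/h


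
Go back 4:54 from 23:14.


Start: 1394 minutes from midnight
Subtract: 294 minutes
Remaining: 1394 - 294 = 1100
Hours: 18, Minutes: 20

18:20


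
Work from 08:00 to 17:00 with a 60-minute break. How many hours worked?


Total time = (17×60+0) - (8×60+0)
= 1020 - 480 = 540 min
Minus break: 540 - 60 = 480 min
= 8h 0m

8h 0m (480 minutes)


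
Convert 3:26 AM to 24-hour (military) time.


03:26

Input: 3:26 AM
AM hour stays: 3


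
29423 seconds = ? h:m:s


8h 10m 23s

Hours: 29423 ÷ 3600 = 8 remainder 623
Minutes: 623 ÷ 60 = 10 remainder 23
Seconds: 23


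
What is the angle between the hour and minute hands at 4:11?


Hour hand = 4×30 + 11×0.5 = 125.5°
Minute hand = 11×6 = 66°
Difference = |125.5 - 66| = 59.5°

59.5°


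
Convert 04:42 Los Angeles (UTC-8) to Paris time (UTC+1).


13:42

Time difference = UTC+1 - UTC-8 = +9 hours
New hour = (4 + 9) mod 24
= 13 mod 24 = 13
Minutes unchanged → 13:42


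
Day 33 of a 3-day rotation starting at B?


Shifts: A, B, C
Start: B (index 1)
Day 33: (1 + 33 - 1) mod 3
= 33 mod 3
= 0
Index 0 → shift A

Shift A


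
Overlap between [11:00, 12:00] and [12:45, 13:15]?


Meeting A: 660-720 (in minutes from midnight)
Meeting B: 765-795
Overlap start = max(660, 765) = 765
Overlap end = min(720, 795) = 720
Overlap = max(0, 720 - 765) = 0 min

0 minutes


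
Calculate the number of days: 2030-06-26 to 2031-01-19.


207 days

From June 26, 2030 to January 19, 2031
Rest of June 2030: 30 - 26 = 4
Full months: July 31, August 31, September 30, October 31, November 30, December 31
Days into January 2031: 19
Total = 4 + 31 + 31 + 30 + 31 + 30 + 31 + 19 = 207 days


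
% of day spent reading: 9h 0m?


Time: 540 minutes
Day: 1440 minutes
Percentage = (540/1440) × 100 = 37.5%

37.5%


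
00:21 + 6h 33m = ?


06:54

Start: 21 minutes from midnight
Add: 393 minutes
Total: 414 minutes
Hours: 414 ÷ 60 = 6 remainder 54


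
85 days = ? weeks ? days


Weeks: 85 ÷ 7 = 12 remainder 1

12 weeks 1 days


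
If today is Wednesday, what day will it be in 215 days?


Monday

Start: Wednesday (index 2)
(2 + 215) mod 7
= 217 mod 7
= 0
Index 0 → Monday


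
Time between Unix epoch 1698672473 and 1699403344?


730871 seconds (203.0 hours / 8.46 days)

Difference = 1699403344 - 1698672473 = 730871 seconds
In hours: 730871 / 3600 ≈ 203.0
In days: 730871 / 86400 ≈ 8.46


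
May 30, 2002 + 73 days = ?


August 11, 2002

Start: May 30, 2002
Add 73 days
May 30 → June 1: 31 - 30 + 1 = 2 days (73 - 2 = 71 left)
June 1 → July 1: 30 - 1 + 1 = 30 days (71 - 30 = 41 left)
July 1 → August 1: 31 - 1 + 1 = 31 days (41 - 31 = 10 left)
August 1 + 10 = August 11, 2002


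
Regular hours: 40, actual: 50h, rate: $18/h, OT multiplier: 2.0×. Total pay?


$1080.00

Regular: 40h × $18 = $720.00
Overtime: 50 - 40 = 10h
OT pay: 10h × $18 × 2.0 = $360.00
Total = $720.00 + $360.00 = $1080.00


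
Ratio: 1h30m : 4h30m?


1:3 (0.33)

Duration 1: 90 minutes
Duration 2: 270 minutes
Ratio = 90:270
GCD = 90
Simplified = 1:3
As a decimal: 1/3 ≈ 0.33


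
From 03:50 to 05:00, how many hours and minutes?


End time in minutes: 5×60 + 0 = 300
Start time in minutes: 3×60 + 50 = 230
Difference = 300 - 230 = 70 minutes
= 1 hours 10 minutes

1h 10m


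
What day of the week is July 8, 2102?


Zeller's congruence:
q=8, m=7, k=2, j=21
h = (8 + ⌊13×8/5⌋ + 2 + ⌊2/4⌋ + ⌊21/4⌋ - 2×21) mod 7
= (8 + 20 + 2 + 0 + 5 - 42) mod 7
= -7 mod 7 = 0
h=0 → Saturday

Saturday


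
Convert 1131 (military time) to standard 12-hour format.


11:31 AM

Hour: 11
11 < 12 → AM


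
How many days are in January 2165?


Month: January (month 1)
January has 31 days

31 days


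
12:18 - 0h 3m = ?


Start: 738 minutes from midnight
Subtract: 3 minutes
Remaining: 738 - 3 = 735
Hours: 12, Minutes: 15

12:15


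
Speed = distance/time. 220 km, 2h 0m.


110.0 km/h

Distance: 220 km
Time: 2 hours
Speed = 220 / 2 = 110.0 km/h


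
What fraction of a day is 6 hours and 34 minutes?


Total minutes: 6×60 + 34 = 394
Day = 24×60 = 1440 minutes
Fraction = 394/1440 ≈ 0.2736
As a percentage: 394/1440 × 100 ≈ 27.36%

0.2736 (27.36%)


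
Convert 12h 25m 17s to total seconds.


Hours: 12 × 3600 = 43200
Minutes: 25 × 60 = 1500
Seconds: 17
Total = 43200 + 1500 + 17 = 44717

44717 seconds


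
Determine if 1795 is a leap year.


Rules: divisible by 4 AND (not by 100 OR by 400)
1795 ÷ 4 = 448 remainder 3 → not divisible by 4
Not divisible by 4 → not a leap year

No


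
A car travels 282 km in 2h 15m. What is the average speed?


125.3 km/h

Distance: 282 km
Time: 2h 15m = 135 min = 135/60 = 9/4 hours
Speed = 282 ÷ (9/4) = 282 × 4 / 9 = 1128/9 ≈ 125.3 km/h


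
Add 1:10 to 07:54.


Start: 474 minutes from midnight
Add: 70 minutes
Total: 544 minutes
Hours: 544 ÷ 60 = 9 remainder 4

09:04


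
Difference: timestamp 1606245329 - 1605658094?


Difference = 1606245329 - 1605658094 = 587235 seconds
In hours: 587235 / 3600 ≈ 163.1
In days: 587235 / 86400 ≈ 6.80

587235 seconds (163.1 hours / 6.80 days)


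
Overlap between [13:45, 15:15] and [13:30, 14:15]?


30 minutes

Meeting A: 825-915 (in minutes from midnight)
Meeting B: 810-855
Overlap start = max(825, 810) = 825
Overlap end = min(915, 855) = 855
Overlap = max(0, 855 - 825) = 30 min


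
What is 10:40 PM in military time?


Input: 10:40 PM
PM: 10 + 12 = 22

22:40


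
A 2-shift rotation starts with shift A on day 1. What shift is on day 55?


Shifts: A, B
Start: A (index 0)
Day 55: (0 + 55 - 1) mod 2
= 54 mod 2
= 0
Index 0 → shift A

Shift A


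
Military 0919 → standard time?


9:19 AM

Hour: 9
9 < 12 → AM


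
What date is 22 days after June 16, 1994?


Start: June 16, 1994
Add 22 days
June 16 → July 1: 30 - 16 + 1 = 15 days (22 - 15 = 7 left)
July 1 + 7 = July 8, 1994

July 8, 1994


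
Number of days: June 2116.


30 days

Month: June (month 6)
June has 30 days


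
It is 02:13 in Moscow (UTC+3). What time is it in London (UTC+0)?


Time difference = UTC+0 - UTC+3 = -3 hours
New hour = (2 -3) mod 24
= -1 mod 24 = 23
Minutes unchanged → 23:13; -1 < 0 → previous day

23:13 (previous day)


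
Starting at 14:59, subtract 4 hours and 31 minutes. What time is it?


10:28

Start: 899 minutes from midnight
Subtract: 271 minutes
Remaining: 899 - 271 = 628
Hours: 10, Minutes: 28


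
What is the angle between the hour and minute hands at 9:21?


154.5°

Hour hand = 9×30 + 21×0.5 = 280.5°
Minute hand = 21×6 = 126°
Difference = |280.5 - 126| = 154.5°


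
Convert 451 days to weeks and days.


64 weeks 3 days

Weeks: 451 ÷ 7 = 64 remainder 3


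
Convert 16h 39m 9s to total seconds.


Hours: 16 × 3600 = 57600
Minutes: 39 × 60 = 2340
Seconds: 9
Total = 57600 + 2340 + 9 = 59949

59949 seconds


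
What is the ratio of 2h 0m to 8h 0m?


1:4 (0.25)

Duration 1: 120 minutes
Duration 2: 480 minutes
Ratio = 120:480
GCD = 120
Simplified = 1:4
As a decimal: 1/4 = 0.25


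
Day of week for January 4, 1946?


Zeller's congruence:
q=4, m=13, k=45, j=19
h = (4 + ⌊13×14/5⌋ + 45 + ⌊45/4⌋ + ⌊19/4⌋ - 2×19) mod 7
= (4 + 36 + 45 + 11 + 4 - 38) mod 7
= 62 mod 7 = 6
h=6 → Friday

Friday


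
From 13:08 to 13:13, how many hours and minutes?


0h 5m

End time in minutes: 13×60 + 13 = 793
Start time in minutes: 13×60 + 8 = 788
Difference = 793 - 788 = 5 minutes
= 0 hours 5 minutes


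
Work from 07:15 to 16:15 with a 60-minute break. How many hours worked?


8h 0m (480 minutes)

Total time = (16×60+15) - (7×60+15)
= 975 - 435 = 540 min
Minus break: 540 - 60 = 480 min
= 8h 0m


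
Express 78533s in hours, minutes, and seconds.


21h 48m 53s

Hours: 78533 ÷ 3600 = 21 remainder 2933
Minutes: 2933 ÷ 60 = 48 remainder 53
Seconds: 53


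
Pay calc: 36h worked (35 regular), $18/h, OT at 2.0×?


Regular: 35h × $18 = $630.00
Overtime: 36 - 35 = 1h
OT pay: 1h × $18 × 2.0 = $36.00
Total = $630.00 + $36.00 = $666.00

$666.00


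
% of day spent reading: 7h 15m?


Time: 435 minutes
Day: 1440 minutes
Percentage = (435/1440) × 100 ≈ 30.2%

30.2%


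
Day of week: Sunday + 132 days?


Start: Sunday (index 6)
(6 + 132) mod 7
= 138 mod 7
= 5
Index 5 → Saturday

Saturday


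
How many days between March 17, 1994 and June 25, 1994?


From March 17, 1994 to June 25, 1994
Rest of March 1994: 31 - 17 = 14
Full months: April 30, May 31
Days into June 1994: 25
Total = 14 + 30 + 31 + 25 = 100 days

100 days


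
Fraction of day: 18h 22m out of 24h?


Total minutes: 18×60 + 22 = 1102
Day = 24×60 = 1440 minutes
Fraction = 1102/1440 ≈ 0.7653
As a percentage: 1102/1440 × 100 ≈ 76.53%

0.7653 (76.53%)


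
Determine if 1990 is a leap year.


Rules: divisible by 4 AND (not by 100 OR by 400)
1990 ÷ 4 = 497 remainder 2 → not divisible by 4
Not divisible by 4 → not a leap year

No


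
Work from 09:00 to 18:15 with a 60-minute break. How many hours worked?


8h 15m (495 minutes)

Total time = (18×60+15) - (9×60+0)
= 1095 - 540 = 555 min
Minus break: 555 - 60 = 495 min
= 8h 15m


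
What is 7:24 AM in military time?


Input: 7:24 AM
AM hour stays: 7

07:24


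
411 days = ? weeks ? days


58 weeks 5 days

Weeks: 411 ÷ 7 = 58 remainder 5


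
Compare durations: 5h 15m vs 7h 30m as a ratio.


7:10 (0.70)

Duration 1: 315 minutes
Duration 2: 450 minutes
Ratio = 315:450
GCD = 45
Simplified = 7:10
As a decimal: 7/10 = 0.70


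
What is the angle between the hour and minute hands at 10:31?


Hour hand = 10×30 + 31×0.5 = 315.5°
Minute hand = 31×6 = 186°
Difference = |315.5 - 186| = 129.5°

129.5°


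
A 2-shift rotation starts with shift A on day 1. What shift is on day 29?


Shifts: A, B
Start: A (index 0)
Day 29: (0 + 29 - 1) mod 2
= 28 mod 2
= 0
Index 0 → shift A

Shift A


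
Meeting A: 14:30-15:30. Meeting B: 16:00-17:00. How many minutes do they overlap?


0 minutes

Meeting A: 870-930 (in minutes from midnight)
Meeting B: 960-1020
Overlap start = max(870, 960) = 960
Overlap end = min(930, 1020) = 930
Overlap = max(0, 930 - 960) = 0 min


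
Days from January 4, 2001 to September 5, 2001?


From January 4, 2001 to September 5, 2001
Rest of January 2001: 31 - 4 = 27
Full months: February 2001 28, March 31, April 30, May 31, June 30, July 31, August 31
Days into September 2001: 5
Total = 27 + 28 + 31 + 30 + 31 + 30 + 31 + 31 + 5 = 244 days

244 days


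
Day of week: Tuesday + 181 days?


Start: Tuesday (index 1)
(1 + 181) mod 7
= 182 mod 7
= 0
Index 0 → Monday

Monday


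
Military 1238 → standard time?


Hour: 12
12 → 12 PM (noon)

12:38 PM


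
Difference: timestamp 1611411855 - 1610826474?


Difference = 1611411855 - 1610826474 = 585381 seconds
In hours: 585381 / 3600 ≈ 162.6
In days: 585381 / 86400 ≈ 6.78

585381 seconds (162.6 hours / 6.78 days)


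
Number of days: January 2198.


31 days

Month: January (month 1)
January has 31 days


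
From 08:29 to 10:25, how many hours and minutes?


End time in minutes: 10×60 + 25 = 625
Start time in minutes: 8×60 + 29 = 509
Difference = 625 - 509 = 116 minutes
= 1 hours 56 minutes

1h 56m


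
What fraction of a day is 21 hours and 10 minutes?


0.8819 (88.19%)

Total minutes: 21×60 + 10 = 1270
Day = 24×60 = 1440 minutes
Fraction = 1270/1440 ≈ 0.8819
As a percentage: 1270/1440 × 100 ≈ 88.19%


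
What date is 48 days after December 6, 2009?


January 23, 2010

Start: December 6, 2009
Add 48 days
December 6 → January 1: 31 - 6 + 1 = 26 days (48 - 26 = 22 left)
January 1 + 22 = January 23, 2010


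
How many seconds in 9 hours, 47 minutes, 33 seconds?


35253 seconds

Hours: 9 × 3600 = 32400
Minutes: 47 × 60 = 2820
Seconds: 33
Total = 32400 + 2820 + 33 = 35253


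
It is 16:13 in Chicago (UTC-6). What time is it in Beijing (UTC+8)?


06:13 (next day)

Time difference = UTC+8 - UTC-6 = +14 hours
New hour = (16 + 14) mod 24
= 30 mod 24 = 6
Minutes unchanged → 06:13; 30 ≥ 24 → next day


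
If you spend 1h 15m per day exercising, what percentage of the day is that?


5.2%

Time: 75 minutes
Day: 1440 minutes
Percentage = (75/1440) × 100 ≈ 5.2%


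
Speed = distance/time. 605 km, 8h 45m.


Distance: 605 km
Time: 8h 45m = 525 min = 525/60 = 35/4 hours
Speed = 605 ÷ (35/4) = 605 × 4 / 35 = 2420/35 ≈ 69.1 km/h

69.1 km/h


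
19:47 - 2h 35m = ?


17:12

Start: 1187 minutes from midnight
Subtract: 155 minutes
Remaining: 1187 - 155 = 1032
Hours: 17, Minutes: 12


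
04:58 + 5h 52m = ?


Start: 298 minutes from midnight
Add: 352 minutes
Total: 650 minutes
Hours: 650 ÷ 60 = 10 remainder 50

10:50


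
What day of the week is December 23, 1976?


Thursday

Zeller's congruence:
q=23, m=12, k=76, j=19
h = (23 + ⌊13×13/5⌋ + 76 + ⌊76/4⌋ + ⌊19/4⌋ - 2×19) mod 7
= (23 + 33 + 76 + 19 + 4 - 38) mod 7
= 117 mod 7 = 5
h=5 → Thursday


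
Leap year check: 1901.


Rules: divisible by 4 AND (not by 100 OR by 400)
1901 ÷ 4 = 475 remainder 1 → not divisible by 4
Not divisible by 4 → not a leap year

No


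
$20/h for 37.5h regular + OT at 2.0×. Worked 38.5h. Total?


$790.00

Regular: 37.5h × $20 = $750.00
Overtime: 38.5 - 37.5 = 1.0h
OT pay: 1.0h × $20 × 2.0 = $40.00
Total = $750.00 + $40.00 = $790.00


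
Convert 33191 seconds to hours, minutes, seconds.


9h 13m 11s

Hours: 33191 ÷ 3600 = 9 remainder 791
Minutes: 791 ÷ 60 = 13 remainder 11
Seconds: 11


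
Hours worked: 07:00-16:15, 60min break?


Total time = (16×60+15) - (7×60+0)
= 975 - 420 = 555 min
Minus break: 555 - 60 = 495 min
= 8h 15m

8h 15m (495 minutes)


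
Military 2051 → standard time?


Hour: 20
20 - 12 = 8 → PM

8:51 PM


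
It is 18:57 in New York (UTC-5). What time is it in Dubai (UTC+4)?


03:57 (next day)

Time difference = UTC+4 - UTC-5 = +9 hours
New hour = (18 + 9) mod 24
= 27 mod 24 = 3
Minutes unchanged → 03:57; 27 ≥ 24 → next day


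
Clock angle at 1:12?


36.0°

Hour hand = 1×30 + 12×0.5 = 36.0°
Minute hand = 12×6 = 72°
Difference = |36.0 - 72| = 36.0°


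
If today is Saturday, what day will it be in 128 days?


Monday

Start: Saturday (index 5)
(5 + 128) mod 7
= 133 mod 7
= 0
Index 0 → Monday


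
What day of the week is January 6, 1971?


Zeller's congruence:
q=6, m=13, k=70, j=19
h = (6 + ⌊13×14/5⌋ + 70 + ⌊70/4⌋ + ⌊19/4⌋ - 2×19) mod 7
= (6 + 36 + 70 + 17 + 4 - 38) mod 7
= 95 mod 7 = 4
h=4 → Wednesday

Wednesday


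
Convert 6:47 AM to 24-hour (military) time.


Input: 6:47 AM
AM hour stays: 6

06:47


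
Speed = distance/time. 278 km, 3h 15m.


85.5 km/h

Distance: 278 km
Time: 3h 15m = 195 min = 195/60 = 13/4 hours
Speed = 278 ÷ (13/4) = 278 × 4 / 13 = 1112/13 ≈ 85.5 km/h


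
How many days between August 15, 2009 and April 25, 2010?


253 days

From August 15, 2009 to April 25, 2010
Rest of August 2009: 31 - 15 = 16
Full months: September 30, October 31, November 30, December 31, January 31, February 2010 28, March 31
Days into April 2010: 25
Total = 16 + 30 + 31 + 30 + 31 + 31 + 28 + 31 + 25 = 253 days


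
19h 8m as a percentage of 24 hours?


0.7972 (79.72%)

Total minutes: 19×60 + 8 = 1148
Day = 24×60 = 1440 minutes
Fraction = 1148/1440 ≈ 0.7972
As a percentage: 1148/1440 × 100 ≈ 79.72%


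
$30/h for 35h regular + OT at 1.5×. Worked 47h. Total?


Regular: 35h × $30 = $1050.00
Overtime: 47 - 35 = 12h
OT pay: 12h × $30 × 1.5 = $540.00
Total = $1050.00 + $540.00 = $1590.00

$1590.00


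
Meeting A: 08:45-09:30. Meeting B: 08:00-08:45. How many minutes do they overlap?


0 minutes

Meeting A: 525-570 (in minutes from midnight)
Meeting B: 480-525
Overlap start = max(525, 480) = 525
Overlap end = min(570, 525) = 525
Overlap = max(0, 525 - 525) = 0 min


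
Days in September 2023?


30 days

Month: September (month 9)
September has 30 days


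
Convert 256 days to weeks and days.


36 weeks 4 days

Weeks: 256 ÷ 7 = 36 remainder 4


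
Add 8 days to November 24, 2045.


Start: November 24, 2045
Add 8 days
November 24 → December 1: 30 - 24 + 1 = 7 days (8 - 7 = 1 left)
December 1 + 1 = December 2, 2045

December 2, 2045


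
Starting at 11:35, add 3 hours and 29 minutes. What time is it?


Start: 695 minutes from midnight
Add: 209 minutes
Total: 904 minutes
Hours: 904 ÷ 60 = 15 remainder 4

15:04


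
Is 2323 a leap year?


No

Rules: divisible by 4 AND (not by 100 OR by 400)
2323 ÷ 4 = 580 remainder 3 → not divisible by 4
Not divisible by 4 → not a leap year


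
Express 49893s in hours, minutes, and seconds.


Hours: 49893 ÷ 3600 = 13 remainder 3093
Minutes: 3093 ÷ 60 = 51 remainder 33
Seconds: 33

13h 51m 33s


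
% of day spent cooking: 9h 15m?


38.5%

Time: 555 minutes
Day: 1440 minutes
Percentage = (555/1440) × 100 ≈ 38.5%


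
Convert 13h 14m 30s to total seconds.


47670 seconds

Hours: 13 × 3600 = 46800
Minutes: 14 × 60 = 840
Seconds: 30
Total = 46800 + 840 + 30 = 47670


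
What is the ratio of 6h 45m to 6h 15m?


Duration 1: 405 minutes
Duration 2: 375 minutes
Ratio = 405:375
GCD = 15
Simplified = 27:25
As a decimal: 27/25 = 1.08

27:25 (1.08)


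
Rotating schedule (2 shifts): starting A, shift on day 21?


Shifts: A, B
Start: A (index 0)
Day 21: (0 + 21 - 1) mod 2
= 20 mod 2
= 0
Index 0 → shift A

Shift A


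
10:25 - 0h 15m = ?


10:10

Start: 625 minutes from midnight
Subtract: 15 minutes
Remaining: 625 - 15 = 610
Hours: 10, Minutes: 10


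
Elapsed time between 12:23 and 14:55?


2h 32m

End time in minutes: 14×60 + 55 = 895
Start time in minutes: 12×60 + 23 = 743
Difference = 895 - 743 = 152 minutes
= 2 hours 32 minutes


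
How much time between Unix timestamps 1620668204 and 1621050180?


Difference = 1621050180 - 1620668204 = 381976 seconds
In hours: 381976 / 3600 ≈ 106.1
In days: 381976 / 86400 ≈ 4.42

381976 seconds (106.1 hours / 4.42 days)


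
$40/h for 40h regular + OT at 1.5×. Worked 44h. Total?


Regular: 40h × $40 = $1600.00
Overtime: 44 - 40 = 4h
OT pay: 4h × $40 × 1.5 = $240.00
Total = $1600.00 + $240.00 = $1840.00

$1840.00


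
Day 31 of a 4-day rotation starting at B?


Shift D

Shifts: A, B, C, D
Start: B (index 1)
Day 31: (1 + 31 - 1) mod 4
= 31 mod 4
= 3
Index 3 → shift D


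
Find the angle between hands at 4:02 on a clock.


Hour hand = 4×30 + 2×0.5 = 121.0°
Minute hand = 2×6 = 12°
Difference = |121.0 - 12| = 109.0°

109.0°


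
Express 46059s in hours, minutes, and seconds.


12h 47m 39s

Hours: 46059 ÷ 3600 = 12 remainder 2859
Minutes: 2859 ÷ 60 = 47 remainder 39
Seconds: 39


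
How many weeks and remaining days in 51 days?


7 weeks 2 days

Weeks: 51 ÷ 7 = 7 remainder 2


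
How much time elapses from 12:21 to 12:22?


End time in minutes: 12×60 + 22 = 742
Start time in minutes: 12×60 + 21 = 741
Difference = 742 - 741 = 1 minutes
= 0 hours 1 minutes

0h 1m


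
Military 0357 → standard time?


3:57 AM

Hour: 3
3 < 12 → AM


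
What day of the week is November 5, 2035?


Zeller's congruence:
q=5, m=11, k=35, j=20
h = (5 + ⌊13×12/5⌋ + 35 + ⌊35/4⌋ + ⌊20/4⌋ - 2×20) mod 7
= (5 + 31 + 35 + 8 + 5 - 40) mod 7
= 44 mod 7 = 2
h=2 → Monday

Monday


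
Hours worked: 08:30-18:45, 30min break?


Total time = (18×60+45) - (8×60+30)
= 1125 - 510 = 615 min
Minus break: 615 - 30 = 585 min
= 9h 45m

9h 45m (585 minutes)


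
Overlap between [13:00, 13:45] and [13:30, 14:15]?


15 minutes

Meeting A: 780-825 (in minutes from midnight)
Meeting B: 810-855
Overlap start = max(780, 810) = 810
Overlap end = min(825, 855) = 825
Overlap = max(0, 825 - 810) = 15 min


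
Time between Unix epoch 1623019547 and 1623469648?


450101 seconds (125.0 hours / 5.21 days)

Difference = 1623469648 - 1623019547 = 450101 seconds
In hours: 450101 / 3600 ≈ 125.0
In days: 450101 / 86400 ≈ 5.21


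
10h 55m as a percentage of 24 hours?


0.4549 (45.49%)

Total minutes: 10×60 + 55 = 655
Day = 24×60 = 1440 minutes
Fraction = 655/1440 ≈ 0.4549
As a percentage: 655/1440 × 100 ≈ 45.49%


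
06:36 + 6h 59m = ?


13:35

Start: 396 minutes from midnight
Add: 419 minutes
Total: 815 minutes
Hours: 815 ÷ 60 = 13 remainder 35


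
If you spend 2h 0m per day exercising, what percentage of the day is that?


Time: 120 minutes
Day: 1440 minutes
Percentage = (120/1440) × 100 ≈ 8.3%

8.3%


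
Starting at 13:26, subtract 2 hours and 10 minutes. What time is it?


11:16

Start: 806 minutes from midnight
Subtract: 130 minutes
Remaining: 806 - 130 = 676
Hours: 11, Minutes: 16


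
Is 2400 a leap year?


Yes

Rules: divisible by 4 AND (not by 100 OR by 400)
2400 ÷ 4 = 600 exactly → divisible by 4
2400 ÷ 100 = 24 exactly → divisible by 100
2400 ÷ 400 = 6 exactly → divisible by 400
Divisible by 400 → leap year


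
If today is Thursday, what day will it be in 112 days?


Start: Thursday (index 3)
(3 + 112) mod 7
= 115 mod 7
= 3
Index 3 → Thursday

Thursday


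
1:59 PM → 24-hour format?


Input: 1:59 PM
PM: 1 + 12 = 13

13:59


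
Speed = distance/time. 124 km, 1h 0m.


124.0 km/h

Distance: 124 km
Time: 1 hours
Speed = 124 / 1 = 124.0 km/h


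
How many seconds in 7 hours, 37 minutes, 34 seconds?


27454 seconds

Hours: 7 × 3600 = 25200
Minutes: 37 × 60 = 2220
Seconds: 34
Total = 25200 + 2220 + 34 = 27454


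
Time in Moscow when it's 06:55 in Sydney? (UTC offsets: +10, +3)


Time difference = UTC+3 - UTC+10 = -7 hours
New hour = (6 -7) mod 24
= -1 mod 24 = 23
Minutes unchanged → 23:55; -1 < 0 → previous day

23:55 (previous day)


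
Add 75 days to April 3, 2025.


June 17, 2025

Start: April 3, 2025
Add 75 days
April 3 → May 1: 30 - 3 + 1 = 28 days (75 - 28 = 47 left)
May 1 → June 1: 31 - 1 + 1 = 31 days (47 - 31 = 16 left)
June 1 + 16 = June 17, 2025


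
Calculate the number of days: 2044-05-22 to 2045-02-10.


From May 22, 2044 to February 10, 2045
Rest of May 2044: 31 - 22 = 9
Full months: June 30, July 31, August 31, September 30, October 31, November 30, December 31, January 31
Days into February 2045: 10
Total = 9 + 30 + 31 + 31 + 30 + 31 + 30 + 31 + 31 + 10 = 264 days

264 days


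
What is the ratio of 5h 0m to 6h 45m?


Duration 1: 300 minutes
Duration 2: 405 minutes
Ratio = 300:405
GCD = 15
Simplified = 20:27
As a decimal: 20/27 ≈ 0.74

20:27 (0.74)


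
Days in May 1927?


Month: May (month 5)
May has 31 days

31 days


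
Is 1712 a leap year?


Yes

Rules: divisible by 4 AND (not by 100 OR by 400)
1712 ÷ 4 = 428 exactly → divisible by 4
1712 ÷ 100 = 17 remainder 12 → not divisible by 100
Divisible by 4 but not by 100 → leap year


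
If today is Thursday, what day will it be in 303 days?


Saturday

Start: Thursday (index 3)
(3 + 303) mod 7
= 306 mod 7
= 5
Index 5 → Saturday


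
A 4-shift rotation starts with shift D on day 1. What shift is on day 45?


Shift D

Shifts: A, B, C, D
Start: D (index 3)
Day 45: (3 + 45 - 1) mod 4
= 47 mod 4
= 3
Index 3 → shift D


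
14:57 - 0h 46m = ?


Start: 897 minutes from midnight
Subtract: 46 minutes
Remaining: 897 - 46 = 851
Hours: 14, Minutes: 11

14:11


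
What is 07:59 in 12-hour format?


7:59 AM

Hour: 7
7 < 12 → AM


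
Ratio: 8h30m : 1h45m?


34:7 (4.86)

Duration 1: 510 minutes
Duration 2: 105 minutes
Ratio = 510:105
GCD = 15
Simplified = 34:7
As a decimal: 34/7 ≈ 4.86


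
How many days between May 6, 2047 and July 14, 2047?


69 days

From May 6, 2047 to July 14, 2047
Rest of May 2047: 31 - 6 = 25
Full months: June 30
Days into July 2047: 14
Total = 25 + 30 + 14 = 69 days


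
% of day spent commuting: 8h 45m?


36.5%

Time: 525 minutes
Day: 1440 minutes
Percentage = (525/1440) × 100 ≈ 36.5%


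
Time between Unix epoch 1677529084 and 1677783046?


253962 seconds (70.5 hours / 2.94 days)

Difference = 1677783046 - 1677529084 = 253962 seconds
In hours: 253962 / 3600 ≈ 70.5
In days: 253962 / 86400 ≈ 2.94


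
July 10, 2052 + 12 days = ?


Start: July 10, 2052
Add 12 days
July 10 + 12 = July 22, 2052

July 22, 2052


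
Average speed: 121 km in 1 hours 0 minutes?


121.0 km/h

Distance: 121 km
Time: 1 hours
Speed = 121 / 1 = 121.0 km/h


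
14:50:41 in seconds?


Hours: 14 × 3600 = 50400
Minutes: 50 × 60 = 3000
Seconds: 41
Total = 50400 + 3000 + 41 = 53441

53441 seconds


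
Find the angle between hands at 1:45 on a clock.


Hour hand = 1×30 + 45×0.5 = 52.5°
Minute hand = 45×6 = 270°
Difference = |52.5 - 270| = 217.5°
Since > 180°: 360 - 217.5 = 142.5°

142.5°


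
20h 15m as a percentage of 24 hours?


0.8438 (84.38%)

Total minutes: 20×60 + 15 = 1215
Day = 24×60 = 1440 minutes
Fraction = 1215/1440 ≈ 0.8438
As a percentage: 1215/1440 × 100 ≈ 84.38%


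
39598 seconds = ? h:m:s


Hours: 39598 ÷ 3600 = 10 remainder 3598
Minutes: 3598 ÷ 60 = 59 remainder 58
Seconds: 58

10h 59m 58s


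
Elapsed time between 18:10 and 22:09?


End time in minutes: 22×60 + 9 = 1329
Start time in minutes: 18×60 + 10 = 1090
Difference = 1329 - 1090 = 239 minutes
= 3 hours 59 minutes

3h 59m


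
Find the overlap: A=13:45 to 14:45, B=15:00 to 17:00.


0 minutes

Meeting A: 825-885 (in minutes from midnight)
Meeting B: 900-1020
Overlap start = max(825, 900) = 900
Overlap end = min(885, 1020) = 885
Overlap = max(0, 885 - 900) = 0 min


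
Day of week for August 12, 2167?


Wednesday

Zeller's congruence:
q=12, m=8, k=67, j=21
h = (12 + ⌊13×9/5⌋ + 67 + ⌊67/4⌋ + ⌊21/4⌋ - 2×21) mod 7
= (12 + 23 + 67 + 16 + 5 - 42) mod 7
= 81 mod 7 = 4
h=4 → Wednesday


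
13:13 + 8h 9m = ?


21:22

Start: 793 minutes from midnight
Add: 489 minutes
Total: 1282 minutes
Hours: 1282 ÷ 60 = 21 remainder 22


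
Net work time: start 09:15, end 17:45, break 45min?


7h 45m (465 minutes)

Total time = (17×60+45) - (9×60+15)
= 1065 - 555 = 510 min
Minus break: 510 - 45 = 465 min
= 7h 45m


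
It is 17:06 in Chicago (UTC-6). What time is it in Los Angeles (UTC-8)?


Time difference = UTC-8 - UTC-6 = -2 hours
New hour = (17 -2) mod 24
= 15 mod 24 = 15
Minutes unchanged → 15:06

15:06


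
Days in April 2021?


30 days

Month: April (month 4)
April has 30 days


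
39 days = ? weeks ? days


Weeks: 39 ÷ 7 = 5 remainder 4

5 weeks 4 days


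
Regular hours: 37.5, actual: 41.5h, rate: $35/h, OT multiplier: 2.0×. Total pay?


Regular: 37.5h × $35 = $1312.50
Overtime: 41.5 - 37.5 = 4.0h
OT pay: 4.0h × $35 × 2.0 = $280.00
Total = $1312.50 + $280.00 = $1592.50

$1592.50


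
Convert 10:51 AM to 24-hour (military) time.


10:51

Input: 10:51 AM
AM hour stays: 10


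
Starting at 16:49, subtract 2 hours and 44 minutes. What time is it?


14:05

Start: 1009 minutes from midnight
Subtract: 164 minutes
Remaining: 1009 - 164 = 845
Hours: 14, Minutes: 5


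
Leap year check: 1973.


No

Rules: divisible by 4 AND (not by 100 OR by 400)
1973 ÷ 4 = 493 remainder 1 → not divisible by 4
Not divisible by 4 → not a leap year


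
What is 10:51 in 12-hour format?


10:51 AM

Hour: 10
10 < 12 → AM


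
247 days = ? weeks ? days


Weeks: 247 ÷ 7 = 35 remainder 2

35 weeks 2 days


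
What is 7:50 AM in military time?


07:50

Input: 7:50 AM
AM hour stays: 7


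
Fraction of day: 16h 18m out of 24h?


0.6792 (67.92%)

Total minutes: 16×60 + 18 = 978
Day = 24×60 = 1440 minutes
Fraction = 978/1440 ≈ 0.6792
As a percentage: 978/1440 × 100 ≈ 67.92%


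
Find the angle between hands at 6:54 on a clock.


117.0°

Hour hand = 6×30 + 54×0.5 = 207.0°
Minute hand = 54×6 = 324°
Difference = |207.0 - 324| = 117.0°


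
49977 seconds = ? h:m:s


Hours: 49977 ÷ 3600 = 13 remainder 3177
Minutes: 3177 ÷ 60 = 52 remainder 57
Seconds: 57

13h 52m 57s


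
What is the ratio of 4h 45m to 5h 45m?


Duration 1: 285 minutes
Duration 2: 345 minutes
Ratio = 285:345
GCD = 15
Simplified = 19:23
As a decimal: 19/23 ≈ 0.83

19:23 (0.83)


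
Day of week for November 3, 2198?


Saturday

Zeller's congruence:
q=3, m=11, k=98, j=21
h = (3 + ⌊13×12/5⌋ + 98 + ⌊98/4⌋ + ⌊21/4⌋ - 2×21) mod 7
= (3 + 31 + 98 + 24 + 5 - 42) mod 7
= 119 mod 7 = 0
h=0 → Saturday


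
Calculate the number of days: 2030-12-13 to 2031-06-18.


From December 13, 2030 to June 18, 2031
Rest of December 2030: 31 - 13 = 18
Full months: January 31, February 2031 28, March 31, April 30, May 31
Days into June 2031: 18
Total = 18 + 31 + 28 + 31 + 30 + 31 + 18 = 187 days

187 days


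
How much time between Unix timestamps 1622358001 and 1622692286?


Difference = 1622692286 - 1622358001 = 334285 seconds
In hours: 334285 / 3600 ≈ 92.9
In days: 334285 / 86400 ≈ 3.87

334285 seconds (92.9 hours / 3.87 days)


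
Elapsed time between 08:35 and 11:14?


End time in minutes: 11×60 + 14 = 674
Start time in minutes: 8×60 + 35 = 515
Difference = 674 - 515 = 159 minutes
= 2 hours 39 minutes

2h 39m


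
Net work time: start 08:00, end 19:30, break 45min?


Total time = (19×60+30) - (8×60+0)
= 1170 - 480 = 690 min
Minus break: 690 - 45 = 645 min
= 10h 45m

10h 45m (645 minutes)


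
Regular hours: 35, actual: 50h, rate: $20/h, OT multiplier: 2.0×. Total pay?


Regular: 35h × $20 = $700.00
Overtime: 50 - 35 = 15h
OT pay: 15h × $20 × 2.0 = $600.00
Total = $700.00 + $600.00 = $1300.00

$1300.00


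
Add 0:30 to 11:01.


Start: 661 minutes from midnight
Add: 30 minutes
Total: 691 minutes
Hours: 691 ÷ 60 = 11 remainder 31

11:31


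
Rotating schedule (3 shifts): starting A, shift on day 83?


Shift B

Shifts: A, B, C
Start: A (index 0)
Day 83: (0 + 83 - 1) mod 3
= 82 mod 3
= 1
Index 1 → shift B


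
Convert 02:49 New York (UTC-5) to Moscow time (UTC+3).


10:49

Time difference = UTC+3 - UTC-5 = +8 hours
New hour = (2 + 8) mod 24
= 10 mod 24 = 10
Minutes unchanged → 10:49


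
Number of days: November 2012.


Month: November (month 11)
November has 30 days

30 days


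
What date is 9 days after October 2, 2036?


October 11, 2036

Start: October 2, 2036
Add 9 days
October 2 + 9 = October 11, 2036


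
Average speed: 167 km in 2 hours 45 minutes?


Distance: 167 km
Time: 2h 45m = 165 min = 165/60 = 11/4 hours
Speed = 167 ÷ (11/4) = 167 × 4 / 11 = 668/11 ≈ 60.7 km/h

60.7 km/h


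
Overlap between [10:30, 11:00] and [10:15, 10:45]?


Meeting A: 630-660 (in minutes from midnight)
Meeting B: 615-645
Overlap start = max(630, 615) = 630
Overlap end = min(660, 645) = 645
Overlap = max(0, 645 - 630) = 15 min

15 minutes


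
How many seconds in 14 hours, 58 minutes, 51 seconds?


53931 seconds

Hours: 14 × 3600 = 50400
Minutes: 58 × 60 = 3480
Seconds: 51
Total = 50400 + 3480 + 51 = 53931


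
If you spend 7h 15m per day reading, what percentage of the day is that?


Time: 435 minutes
Day: 1440 minutes
Percentage = (435/1440) × 100 ≈ 30.2%

30.2%


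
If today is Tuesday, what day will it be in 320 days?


Sunday

Start: Tuesday (index 1)
(1 + 320) mod 7
= 321 mod 7
= 6
Index 6 → Sunday


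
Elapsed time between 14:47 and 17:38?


2h 51m

End time in minutes: 17×60 + 38 = 1058
Start time in minutes: 14×60 + 47 = 887
Difference = 1058 - 887 = 171 minutes
= 2 hours 51 minutes


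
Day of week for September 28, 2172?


Monday

Zeller's congruence:
q=28, m=9, k=72, j=21
h = (28 + ⌊13×10/5⌋ + 72 + ⌊72/4⌋ + ⌊21/4⌋ - 2×21) mod 7
= (28 + 26 + 72 + 18 + 5 - 42) mod 7
= 107 mod 7 = 2
h=2 → Monday


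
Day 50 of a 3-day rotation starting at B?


Shifts: A, B, C
Start: B (index 1)
Day 50: (1 + 50 - 1) mod 3
= 50 mod 3
= 2
Index 2 → shift C

Shift C


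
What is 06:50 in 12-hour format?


6:50 AM

Hour: 6
6 < 12 → AM


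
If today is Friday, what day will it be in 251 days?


Start: Friday (index 4)
(4 + 251) mod 7
= 255 mod 7
= 3
Index 3 → Thursday

Thursday


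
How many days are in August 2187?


Month: August (month 8)
August has 31 days

31 days


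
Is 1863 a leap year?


No

Rules: divisible by 4 AND (not by 100 OR by 400)
1863 ÷ 4 = 465 remainder 3 → not divisible by 4
Not divisible by 4 → not a leap year


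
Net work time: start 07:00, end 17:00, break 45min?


Total time = (17×60+0) - (7×60+0)
= 1020 - 420 = 600 min
Minus break: 600 - 45 = 555 min
= 9h 15m

9h 15m (555 minutes)


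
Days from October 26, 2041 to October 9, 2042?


348 days

From October 26, 2041 to October 9, 2042
Rest of October 2041: 31 - 26 = 5
Full months: November 30, December 31, January 31, February 2042 28, March 31, April 30, May 31, June 30, July 31, August 31, September 30
Days into October 2042: 9
Total = 5 + 30 + 31 + 31 + 28 + 31 + 30 + 31 + 30 + 31 + 31 + 30 + 9 = 348 days


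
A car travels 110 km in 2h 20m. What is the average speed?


Distance: 110 km
Time: 2h 20m = 140 min = 140/60 = 7/3 hours
Speed = 110 ÷ (7/3) = 110 × 3 / 7 = 330/7 ≈ 47.1 km/h

47.1 km/h


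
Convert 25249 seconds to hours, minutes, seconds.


7h 0m 49s

Hours: 25249 ÷ 3600 = 7 remainder 49
Minutes: 49 ÷ 60 = 0 remainder 49
Seconds: 49


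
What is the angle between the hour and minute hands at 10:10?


115.0°

Hour hand = 10×30 + 10×0.5 = 305.0°
Minute hand = 10×6 = 60°
Difference = |305.0 - 60| = 245.0°
Since > 180°: 360 - 245.0 = 115.0°


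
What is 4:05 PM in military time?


16:05

Input: 4:05 PM
PM: 4 + 12 = 16


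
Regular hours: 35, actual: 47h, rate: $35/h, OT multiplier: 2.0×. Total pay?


Regular: 35h × $35 = $1225.00
Overtime: 47 - 35 = 12h
OT pay: 12h × $35 × 2.0 = $840.00
Total = $1225.00 + $840.00 = $2065.00

$2065.00


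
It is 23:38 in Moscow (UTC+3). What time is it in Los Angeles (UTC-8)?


12:38

Time difference = UTC-8 - UTC+3 = -11 hours
New hour = (23 -11) mod 24
= 12 mod 24 = 12
Minutes unchanged → 12:38


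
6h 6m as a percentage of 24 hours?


Total minutes: 6×60 + 6 = 366
Day = 24×60 = 1440 minutes
Fraction = 366/1440 ≈ 0.2542
As a percentage: 366/1440 × 100 ≈ 25.42%

0.2542 (25.42%)


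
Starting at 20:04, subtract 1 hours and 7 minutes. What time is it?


18:57

Start: 1204 minutes from midnight
Subtract: 67 minutes
Remaining: 1204 - 67 = 1137
Hours: 18, Minutes: 57


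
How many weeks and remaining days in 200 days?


28 weeks 4 days

Weeks: 200 ÷ 7 = 28 remainder 4


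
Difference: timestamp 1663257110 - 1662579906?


677204 seconds (188.1 hours / 7.84 days)

Difference = 1663257110 - 1662579906 = 677204 seconds
In hours: 677204 / 3600 ≈ 188.1
In days: 677204 / 86400 ≈ 7.84


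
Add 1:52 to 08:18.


Start: 498 minutes from midnight
Add: 112 minutes
Total: 610 minutes
Hours: 610 ÷ 60 = 10 remainder 10

10:10


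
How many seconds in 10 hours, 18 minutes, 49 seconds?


Hours: 10 × 3600 = 36000
Minutes: 18 × 60 = 1080
Seconds: 49
Total = 36000 + 1080 + 49 = 37129

37129 seconds


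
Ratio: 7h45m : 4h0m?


Duration 1: 465 minutes
Duration 2: 240 minutes
Ratio = 465:240
GCD = 15
Simplified = 31:16
As a decimal: 31/16 ≈ 1.94

31:16 (1.94)


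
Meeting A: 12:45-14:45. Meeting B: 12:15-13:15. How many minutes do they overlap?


30 minutes

Meeting A: 765-885 (in minutes from midnight)
Meeting B: 735-795
Overlap start = max(765, 735) = 765
Overlap end = min(885, 795) = 795
Overlap = max(0, 795 - 765) = 30 min


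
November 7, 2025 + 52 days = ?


December 29, 2025

Start: November 7, 2025
Add 52 days
November 7 → December 1: 30 - 7 + 1 = 24 days (52 - 24 = 28 left)
December 1 + 28 = December 29, 2025


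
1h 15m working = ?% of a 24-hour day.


Time: 75 minutes
Day: 1440 minutes
Percentage = (75/1440) × 100 ≈ 5.2%

5.2%


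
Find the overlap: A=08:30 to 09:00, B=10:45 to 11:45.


Meeting A: 510-540 (in minutes from midnight)
Meeting B: 645-705
Overlap start = max(510, 645) = 645
Overlap end = min(540, 705) = 540
Overlap = max(0, 540 - 645) = 0 min

0 minutes


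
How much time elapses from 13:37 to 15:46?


2h 9m

End time in minutes: 15×60 + 46 = 946
Start time in minutes: 13×60 + 37 = 817
Difference = 946 - 817 = 129 minutes
= 2 hours 9 minutes
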